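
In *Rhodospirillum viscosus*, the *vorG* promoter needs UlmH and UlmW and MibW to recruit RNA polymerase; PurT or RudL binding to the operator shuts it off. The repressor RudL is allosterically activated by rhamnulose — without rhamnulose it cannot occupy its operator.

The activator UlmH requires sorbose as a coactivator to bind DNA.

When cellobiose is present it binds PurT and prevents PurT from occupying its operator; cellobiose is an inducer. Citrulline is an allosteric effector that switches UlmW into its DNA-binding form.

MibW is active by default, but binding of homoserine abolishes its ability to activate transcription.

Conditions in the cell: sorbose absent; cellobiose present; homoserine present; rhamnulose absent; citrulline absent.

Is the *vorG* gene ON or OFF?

Cellobiose is present, so PurT is inactive.
Rhamnulose is absent, so RudL is inactive.
Sorbose is absent, so UlmH is inactive.
Citrulline is absent, so UlmW is inactive.
Homoserine is present, so MibW is inactive.
Required activator UlmH is absent, so *vorG* is not transcribed.

OFF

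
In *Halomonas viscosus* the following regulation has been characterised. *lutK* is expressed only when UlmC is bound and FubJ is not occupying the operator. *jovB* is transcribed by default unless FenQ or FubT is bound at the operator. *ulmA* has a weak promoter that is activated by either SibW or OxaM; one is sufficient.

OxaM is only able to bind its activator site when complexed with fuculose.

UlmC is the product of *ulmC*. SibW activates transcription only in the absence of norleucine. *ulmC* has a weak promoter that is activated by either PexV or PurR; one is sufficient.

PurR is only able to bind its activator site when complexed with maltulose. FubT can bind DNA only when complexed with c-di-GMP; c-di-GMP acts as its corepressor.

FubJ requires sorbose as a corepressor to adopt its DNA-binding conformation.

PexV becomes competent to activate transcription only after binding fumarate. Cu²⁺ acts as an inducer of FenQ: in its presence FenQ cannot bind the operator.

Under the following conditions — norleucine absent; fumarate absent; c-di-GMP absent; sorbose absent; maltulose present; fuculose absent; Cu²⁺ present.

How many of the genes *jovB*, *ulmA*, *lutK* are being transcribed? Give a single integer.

Cu²⁺ is present, so FenQ is inactive.
c-di-GMP is absent, so FubT is inactive.
With no repressor bound, *jovB* is transcribed.
→ *jovB* is ON.
Norleucine is absent, so SibW is active.
Fuculose is absent, so OxaM is inactive.
Activator SibW is present, so *ulmA* is transcribed.
→ *ulmA* is ON.
Sorbose is absent, so FubJ is inactive.
Fumarate is absent, so PexV is inactive.
Maltulose is present, so PurR is active.
Activator PurR is present, so *ulmC* is transcribed.
So UlmC is produced and active.
No repressor is bound and UlmC is active, so *lutK* is transcribed.
→ *lutK* is ON.
3 of the 3 genes are transcribed.

3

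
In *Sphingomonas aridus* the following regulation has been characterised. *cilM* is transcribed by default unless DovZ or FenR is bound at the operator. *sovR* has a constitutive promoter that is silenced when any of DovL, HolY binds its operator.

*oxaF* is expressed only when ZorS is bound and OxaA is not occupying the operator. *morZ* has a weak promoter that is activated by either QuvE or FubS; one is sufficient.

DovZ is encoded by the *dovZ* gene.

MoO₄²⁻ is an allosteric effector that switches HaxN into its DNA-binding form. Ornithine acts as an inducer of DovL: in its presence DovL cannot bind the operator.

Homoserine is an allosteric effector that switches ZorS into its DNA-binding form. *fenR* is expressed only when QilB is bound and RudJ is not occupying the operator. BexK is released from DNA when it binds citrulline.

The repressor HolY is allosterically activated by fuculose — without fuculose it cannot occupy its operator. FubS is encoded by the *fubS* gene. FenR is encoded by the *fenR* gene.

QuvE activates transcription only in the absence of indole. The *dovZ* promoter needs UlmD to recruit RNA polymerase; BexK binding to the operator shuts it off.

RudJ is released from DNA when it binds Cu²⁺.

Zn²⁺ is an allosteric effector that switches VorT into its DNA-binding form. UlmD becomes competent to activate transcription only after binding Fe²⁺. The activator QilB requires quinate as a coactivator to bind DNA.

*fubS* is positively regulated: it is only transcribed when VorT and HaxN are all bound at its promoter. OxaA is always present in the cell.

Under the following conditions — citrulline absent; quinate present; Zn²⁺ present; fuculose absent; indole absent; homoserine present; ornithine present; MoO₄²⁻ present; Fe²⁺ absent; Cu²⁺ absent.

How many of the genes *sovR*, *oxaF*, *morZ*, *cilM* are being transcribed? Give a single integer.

3

Ornithine is present, so DovL is inactive.
Fuculose is absent, so HolY is inactive.
With no repressor bound, *sovR* is transcribed.
→ *sovR* is ON.
OxaA is produced constitutively and is active.
Homoserine is present, so ZorS is active.
With repressor OxaA bound, *oxaF* is not transcribed.
→ *oxaF* is OFF.
Indole is absent, so QuvE is active.
Zn²⁺ is present, so VorT is active.
MoO₄²⁻ is present, so HaxN is active.
No repressor is bound and VorT and HaxN are active, so *fubS* is transcribed.
So FubS is produced and active.
Activator QuvE is present, so *morZ* is transcribed.
→ *morZ* is ON.
Fe²⁺ is absent, so UlmD is inactive.
Citrulline is absent, so BexK is active.
With repressor BexK bound, *dovZ* is not transcribed.
So DovZ is not produced.
Quinate is present, so QilB is active.
Cu²⁺ is absent, so RudJ is active.
With repressor RudJ bound, *fenR* is not transcribed.
So FenR is not produced.
With no repressor bound, *cilM* is transcribed.
→ *cilM* is ON.
3 of the 4 genes are transcribed.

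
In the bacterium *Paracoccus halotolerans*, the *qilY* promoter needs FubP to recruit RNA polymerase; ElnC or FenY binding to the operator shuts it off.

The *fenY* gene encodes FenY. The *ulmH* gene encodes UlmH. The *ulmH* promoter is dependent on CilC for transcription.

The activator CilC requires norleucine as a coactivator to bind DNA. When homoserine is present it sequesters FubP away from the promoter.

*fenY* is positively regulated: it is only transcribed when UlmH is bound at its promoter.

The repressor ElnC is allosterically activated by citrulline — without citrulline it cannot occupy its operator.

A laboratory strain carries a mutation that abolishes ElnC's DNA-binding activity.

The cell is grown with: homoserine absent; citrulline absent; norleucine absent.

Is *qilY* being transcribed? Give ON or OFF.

ON

Homoserine is absent, so FubP is active.
ElnC is non-functional in this strain, so it has no effect.
Norleucine is absent, so CilC is inactive.
Required activator CilC is absent, so *ulmH* is not transcribed.
So UlmH is not produced.
Required activator UlmH is absent, so *fenY* is not transcribed.
So FenY is not produced.
No repressor is bound and FubP is active, so *qilY* is transcribed.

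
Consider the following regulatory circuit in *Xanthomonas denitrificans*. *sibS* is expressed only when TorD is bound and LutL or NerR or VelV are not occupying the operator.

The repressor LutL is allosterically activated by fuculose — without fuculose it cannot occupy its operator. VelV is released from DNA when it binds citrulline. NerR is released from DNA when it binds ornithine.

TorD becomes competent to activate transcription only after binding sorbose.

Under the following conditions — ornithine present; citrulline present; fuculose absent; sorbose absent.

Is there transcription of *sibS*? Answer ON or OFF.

OFF

Fuculose is absent, so LutL is inactive.
Sorbose is absent, so TorD is inactive.
Ornithine is present, so NerR is inactive.
Citrulline is present, so VelV is inactive.
Required activator TorD is absent, so *sibS* is not transcribed.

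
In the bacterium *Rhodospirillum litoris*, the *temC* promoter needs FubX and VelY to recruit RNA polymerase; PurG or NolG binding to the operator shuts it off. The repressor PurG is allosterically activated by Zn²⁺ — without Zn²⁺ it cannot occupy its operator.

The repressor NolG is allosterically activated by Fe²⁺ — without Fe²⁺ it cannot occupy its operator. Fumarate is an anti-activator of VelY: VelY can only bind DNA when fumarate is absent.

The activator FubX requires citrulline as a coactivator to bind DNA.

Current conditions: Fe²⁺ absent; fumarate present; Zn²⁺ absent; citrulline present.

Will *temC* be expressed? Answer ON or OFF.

Zn²⁺ is absent, so PurG is inactive.
Fe²⁺ is absent, so NolG is inactive.
Citrulline is present, so FubX is active.
Fumarate is present, so VelY is inactive.
Required activator VelY is absent, so *temC* is not transcribed.

OFF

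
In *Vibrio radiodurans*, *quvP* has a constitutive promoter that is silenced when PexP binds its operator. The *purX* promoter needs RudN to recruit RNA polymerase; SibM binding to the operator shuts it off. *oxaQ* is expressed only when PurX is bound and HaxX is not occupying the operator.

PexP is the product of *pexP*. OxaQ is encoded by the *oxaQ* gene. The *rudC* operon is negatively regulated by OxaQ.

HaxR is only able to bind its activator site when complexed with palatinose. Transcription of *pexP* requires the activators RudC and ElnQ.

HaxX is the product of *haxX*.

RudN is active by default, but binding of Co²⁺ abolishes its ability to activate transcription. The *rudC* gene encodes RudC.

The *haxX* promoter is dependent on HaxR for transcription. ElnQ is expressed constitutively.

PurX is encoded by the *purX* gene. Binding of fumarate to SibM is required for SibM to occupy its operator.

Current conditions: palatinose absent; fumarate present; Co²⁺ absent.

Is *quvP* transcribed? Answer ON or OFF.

Palatinose is absent, so HaxR is inactive.
Required activator HaxR is absent, so *haxX* is not transcribed.
So HaxX is not produced.
Fumarate is present, so SibM is active.
Co²⁺ is absent, so RudN is active.
With repressor SibM bound, *purX* is not transcribed.
So PurX is not produced.
Required activator PurX is absent, so *oxaQ* is not transcribed.
So OxaQ is not produced.
With no repressor bound, *rudC* is transcribed.
So RudC is produced and active.
ElnQ is produced constitutively and is active.
No repressor is bound and RudC and ElnQ are active, so *pexP* is transcribed.
So PexP is produced and active.
With repressor PexP bound, *quvP* is not transcribed.

OFF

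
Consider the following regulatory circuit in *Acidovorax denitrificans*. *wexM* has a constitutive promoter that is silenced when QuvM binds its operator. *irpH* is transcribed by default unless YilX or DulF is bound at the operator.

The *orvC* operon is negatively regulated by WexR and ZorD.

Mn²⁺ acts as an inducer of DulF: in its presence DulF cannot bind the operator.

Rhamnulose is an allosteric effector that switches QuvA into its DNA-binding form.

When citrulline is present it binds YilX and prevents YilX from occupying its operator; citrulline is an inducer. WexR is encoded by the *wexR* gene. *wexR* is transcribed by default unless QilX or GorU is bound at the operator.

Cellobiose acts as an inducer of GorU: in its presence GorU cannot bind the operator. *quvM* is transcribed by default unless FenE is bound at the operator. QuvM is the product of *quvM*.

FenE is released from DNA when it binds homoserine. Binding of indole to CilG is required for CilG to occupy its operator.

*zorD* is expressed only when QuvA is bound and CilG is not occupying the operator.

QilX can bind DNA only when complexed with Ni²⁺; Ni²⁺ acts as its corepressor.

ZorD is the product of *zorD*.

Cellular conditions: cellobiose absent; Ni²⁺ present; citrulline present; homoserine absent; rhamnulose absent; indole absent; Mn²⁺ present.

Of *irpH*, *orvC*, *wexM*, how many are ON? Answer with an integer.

Citrulline is present, so YilX is inactive.
Mn²⁺ is present, so DulF is inactive.
With no repressor bound, *irpH* is transcribed.
→ *irpH* is ON.
Ni²⁺ is present, so QilX is active.
Cellobiose is absent, so GorU is active.
With repressor QilX bound, *wexR* is not transcribed.
So WexR is not produced.
Indole is absent, so CilG is inactive.
Rhamnulose is absent, so QuvA is inactive.
Required activator QuvA is absent, so *zorD* is not transcribed.
So ZorD is not produced.
With no repressor bound, *orvC* is transcribed.
→ *orvC* is ON.
Homoserine is absent, so FenE is active.
With repressor FenE bound, *quvM* is not transcribed.
So QuvM is not produced.
With no repressor bound, *wexM* is transcribed.
→ *wexM* is ON.
3 of the 3 genes are transcribed.

3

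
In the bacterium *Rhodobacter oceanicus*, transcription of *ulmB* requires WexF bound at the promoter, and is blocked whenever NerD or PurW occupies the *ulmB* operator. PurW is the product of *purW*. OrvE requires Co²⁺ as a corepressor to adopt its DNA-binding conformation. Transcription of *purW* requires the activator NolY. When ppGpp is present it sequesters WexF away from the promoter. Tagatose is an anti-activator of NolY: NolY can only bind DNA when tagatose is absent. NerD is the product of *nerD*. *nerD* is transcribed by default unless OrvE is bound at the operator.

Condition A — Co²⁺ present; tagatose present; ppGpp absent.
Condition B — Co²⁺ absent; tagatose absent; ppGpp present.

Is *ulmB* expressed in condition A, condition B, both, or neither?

Condition A:
Co²⁺ is present, so OrvE is active.
With repressor OrvE bound, *nerD* is not transcribed.
So NerD is not produced.
Tagatose is present, so NolY is inactive.
Required activator NolY is absent, so *purW* is not transcribed.
So PurW is not produced.
ppGpp is absent, so WexF is active.
No repressor is bound and WexF is active, so *ulmB* is transcribed.
→ *ulmB* is ON in A.
Condition B:
Co²⁺ is absent, so OrvE is inactive.
With no repressor bound, *nerD* is transcribed.
So NerD is produced and active.
Tagatose is absent, so NolY is active.
No repressor is bound and NolY is active, so *purW* is transcribed.
So PurW is produced and active.
ppGpp is present, so WexF is inactive.
With repressor NerD bound, *ulmB* is not transcribed.
→ *ulmB* is OFF in B.

A only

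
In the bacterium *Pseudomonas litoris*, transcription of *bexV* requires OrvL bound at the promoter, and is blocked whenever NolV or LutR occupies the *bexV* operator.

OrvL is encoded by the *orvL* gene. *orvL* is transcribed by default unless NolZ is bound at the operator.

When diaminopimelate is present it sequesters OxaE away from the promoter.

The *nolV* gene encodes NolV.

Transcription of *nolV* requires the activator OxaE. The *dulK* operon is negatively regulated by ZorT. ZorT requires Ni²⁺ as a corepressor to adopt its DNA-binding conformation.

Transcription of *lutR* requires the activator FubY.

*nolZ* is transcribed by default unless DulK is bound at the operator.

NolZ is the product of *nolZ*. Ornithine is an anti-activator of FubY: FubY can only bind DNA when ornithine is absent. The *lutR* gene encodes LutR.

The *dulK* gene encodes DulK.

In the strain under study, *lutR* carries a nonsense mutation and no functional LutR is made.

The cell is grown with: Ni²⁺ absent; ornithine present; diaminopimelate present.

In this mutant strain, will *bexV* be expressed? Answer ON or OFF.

Diaminopimelate is present, so OxaE is inactive.
Required activator OxaE is absent, so *nolV* is not transcribed.
So NolV is not produced.
LutR is non-functional in this strain, so it has no effect.
Ni²⁺ is absent, so ZorT is inactive.
With no repressor bound, *dulK* is transcribed.
So DulK is produced and active.
With repressor DulK bound, *nolZ* is not transcribed.
So NolZ is not produced.
With no repressor bound, *orvL* is transcribed.
So OrvL is produced and active.
No repressor is bound and OrvL is active, so *bexV* is transcribed.

ON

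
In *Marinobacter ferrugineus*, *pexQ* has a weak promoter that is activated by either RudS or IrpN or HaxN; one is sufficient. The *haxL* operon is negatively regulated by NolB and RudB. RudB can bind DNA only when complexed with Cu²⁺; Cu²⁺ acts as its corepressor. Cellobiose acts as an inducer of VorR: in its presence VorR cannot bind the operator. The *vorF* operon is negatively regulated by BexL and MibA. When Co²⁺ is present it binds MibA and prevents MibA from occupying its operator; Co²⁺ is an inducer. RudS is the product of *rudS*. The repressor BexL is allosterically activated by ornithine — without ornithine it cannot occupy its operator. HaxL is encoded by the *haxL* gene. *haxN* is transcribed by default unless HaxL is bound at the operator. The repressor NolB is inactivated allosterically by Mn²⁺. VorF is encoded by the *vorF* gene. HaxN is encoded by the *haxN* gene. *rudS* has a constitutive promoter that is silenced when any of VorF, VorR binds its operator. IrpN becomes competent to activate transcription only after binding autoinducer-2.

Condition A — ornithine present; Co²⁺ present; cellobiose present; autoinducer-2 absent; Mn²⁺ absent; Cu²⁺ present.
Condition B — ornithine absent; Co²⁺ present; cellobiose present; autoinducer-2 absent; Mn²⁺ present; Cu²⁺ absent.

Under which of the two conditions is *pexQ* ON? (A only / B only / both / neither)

A only

Condition A:
Ornithine is present, so BexL is active.
Co²⁺ is present, so MibA is inactive.
With repressor BexL bound, *vorF* is not transcribed.
So VorF is not produced.
Cellobiose is present, so VorR is inactive.
With no repressor bound, *rudS* is transcribed.
So RudS is produced and active.
Autoinducer-2 is absent, so IrpN is inactive.
Mn²⁺ is absent, so NolB is active.
Cu²⁺ is present, so RudB is active.
With repressor NolB bound, *haxL* is not transcribed.
So HaxL is not produced.
With no repressor bound, *haxN* is transcribed.
So HaxN is produced and active.
Activator RudS is present, so *pexQ* is transcribed.
→ *pexQ* is ON in A.
Condition B:
Ornithine is absent, so BexL is inactive.
Co²⁺ is present, so MibA is inactive.
With no repressor bound, *vorF* is transcribed.
So VorF is produced and active.
Cellobiose is present, so VorR is inactive.
With repressor VorF bound, *rudS* is not transcribed.
So RudS is not produced.
Autoinducer-2 is absent, so IrpN is inactive.
Mn²⁺ is present, so NolB is inactive.
Cu²⁺ is absent, so RudB is inactive.
With no repressor bound, *haxL* is transcribed.
So HaxL is produced and active.
With repressor HaxL bound, *haxN* is not transcribed.
So HaxN is not produced.
No activator is available at the *pexQ* promoter, so *pexQ* is not transcribed.
→ *pexQ* is OFF in B.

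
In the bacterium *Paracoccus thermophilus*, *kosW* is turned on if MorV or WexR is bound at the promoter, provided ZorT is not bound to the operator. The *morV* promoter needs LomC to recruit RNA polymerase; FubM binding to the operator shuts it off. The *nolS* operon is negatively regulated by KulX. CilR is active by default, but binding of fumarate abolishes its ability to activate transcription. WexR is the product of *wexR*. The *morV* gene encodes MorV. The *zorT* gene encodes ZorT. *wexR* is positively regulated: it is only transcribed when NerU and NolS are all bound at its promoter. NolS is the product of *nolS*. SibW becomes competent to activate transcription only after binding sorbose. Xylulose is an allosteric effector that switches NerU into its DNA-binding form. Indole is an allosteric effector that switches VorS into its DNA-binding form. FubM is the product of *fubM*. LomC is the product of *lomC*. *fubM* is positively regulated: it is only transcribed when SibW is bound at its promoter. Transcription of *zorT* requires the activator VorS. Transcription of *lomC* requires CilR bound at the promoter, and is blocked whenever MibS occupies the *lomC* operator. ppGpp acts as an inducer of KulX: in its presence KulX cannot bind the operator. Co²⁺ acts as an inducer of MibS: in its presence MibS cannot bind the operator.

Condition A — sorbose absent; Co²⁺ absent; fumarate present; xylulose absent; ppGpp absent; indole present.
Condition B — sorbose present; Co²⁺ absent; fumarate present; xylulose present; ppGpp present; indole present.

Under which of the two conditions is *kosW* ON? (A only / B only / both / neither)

Condition A:
Sorbose is absent, so SibW is inactive.
Required activator SibW is absent, so *fubM* is not transcribed.
So FubM is not produced.
Co²⁺ is absent, so MibS is active.
Fumarate is present, so CilR is inactive.
With repressor MibS bound, *lomC* is not transcribed.
So LomC is not produced.
Required activator LomC is absent, so *morV* is not transcribed.
So MorV is not produced.
Xylulose is absent, so NerU is inactive.
ppGpp is absent, so KulX is active.
With repressor KulX bound, *nolS* is not transcribed.
So NolS is not produced.
Required activator NerU is absent, so *wexR* is not transcribed.
So WexR is not produced.
Indole is present, so VorS is active.
No repressor is bound and VorS is active, so *zorT* is transcribed.
So ZorT is produced and active.
With repressor ZorT bound, *kosW* is not transcribed.
→ *kosW* is OFF in A.
Condition B:
Sorbose is present, so SibW is active.
No repressor is bound and SibW is active, so *fubM* is transcribed.
So FubM is produced and active.
Co²⁺ is absent, so MibS is active.
Fumarate is present, so CilR is inactive.
With repressor MibS bound, *lomC* is not transcribed.
So LomC is not produced.
With repressor FubM bound, *morV* is not transcribed.
So MorV is not produced.
Xylulose is present, so NerU is active.
ppGpp is present, so KulX is inactive.
With no repressor bound, *nolS* is transcribed.
So NolS is produced and active.
No repressor is bound and NerU and NolS are active, so *wexR* is transcribed.
So WexR is produced and active.
Indole is present, so VorS is active.
No repressor is bound and VorS is active, so *zorT* is transcribed.
So ZorT is produced and active.
With repressor ZorT bound, *kosW* is not transcribed.
→ *kosW* is OFF in B.

neither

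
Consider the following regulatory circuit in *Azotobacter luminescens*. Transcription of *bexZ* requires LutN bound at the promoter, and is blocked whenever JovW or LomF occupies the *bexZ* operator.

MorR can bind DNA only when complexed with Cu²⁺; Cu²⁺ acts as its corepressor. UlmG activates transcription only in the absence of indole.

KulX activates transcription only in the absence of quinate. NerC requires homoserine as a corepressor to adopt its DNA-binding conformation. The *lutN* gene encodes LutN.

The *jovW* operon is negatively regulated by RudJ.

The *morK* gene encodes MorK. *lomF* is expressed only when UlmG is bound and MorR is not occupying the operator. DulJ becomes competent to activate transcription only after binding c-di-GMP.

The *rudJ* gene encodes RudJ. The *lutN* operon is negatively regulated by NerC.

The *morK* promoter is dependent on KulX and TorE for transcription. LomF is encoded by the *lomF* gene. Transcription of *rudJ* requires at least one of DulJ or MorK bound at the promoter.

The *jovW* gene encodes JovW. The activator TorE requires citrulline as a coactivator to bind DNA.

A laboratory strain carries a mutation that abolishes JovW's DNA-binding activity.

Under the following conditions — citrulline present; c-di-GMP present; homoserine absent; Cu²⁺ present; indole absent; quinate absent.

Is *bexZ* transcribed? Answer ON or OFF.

ON

JovW is non-functional in this strain, so it has no effect.
Cu²⁺ is present, so MorR is active.
Indole is absent, so UlmG is active.
With repressor MorR bound, *lomF* is not transcribed.
So LomF is not produced.
Homoserine is absent, so NerC is inactive.
With no repressor bound, *lutN* is transcribed.
So LutN is produced and active.
No repressor is bound and LutN is active, so *bexZ* is transcribed.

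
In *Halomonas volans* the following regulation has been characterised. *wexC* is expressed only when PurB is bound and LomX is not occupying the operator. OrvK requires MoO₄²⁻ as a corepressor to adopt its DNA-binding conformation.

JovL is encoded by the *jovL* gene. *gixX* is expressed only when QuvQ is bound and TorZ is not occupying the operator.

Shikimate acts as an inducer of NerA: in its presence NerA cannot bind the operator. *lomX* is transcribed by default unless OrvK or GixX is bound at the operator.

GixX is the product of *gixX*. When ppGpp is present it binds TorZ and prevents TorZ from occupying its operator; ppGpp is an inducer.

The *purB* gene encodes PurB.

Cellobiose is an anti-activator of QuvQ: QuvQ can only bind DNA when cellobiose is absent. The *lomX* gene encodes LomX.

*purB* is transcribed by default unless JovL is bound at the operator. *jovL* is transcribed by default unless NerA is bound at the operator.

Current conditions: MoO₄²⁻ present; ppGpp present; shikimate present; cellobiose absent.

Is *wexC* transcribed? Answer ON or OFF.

MoO₄²⁻ is present, so OrvK is active.
ppGpp is present, so TorZ is inactive.
Cellobiose is absent, so QuvQ is active.
No repressor is bound and QuvQ is active, so *gixX* is transcribed.
So GixX is produced and active.
With repressor OrvK bound, *lomX* is not transcribed.
So LomX is not produced.
Shikimate is present, so NerA is inactive.
With no repressor bound, *jovL* is transcribed.
So JovL is produced and active.
With repressor JovL bound, *purB* is not transcribed.
So PurB is not produced.
Required activator PurB is absent, so *wexC* is not transcribed.

OFF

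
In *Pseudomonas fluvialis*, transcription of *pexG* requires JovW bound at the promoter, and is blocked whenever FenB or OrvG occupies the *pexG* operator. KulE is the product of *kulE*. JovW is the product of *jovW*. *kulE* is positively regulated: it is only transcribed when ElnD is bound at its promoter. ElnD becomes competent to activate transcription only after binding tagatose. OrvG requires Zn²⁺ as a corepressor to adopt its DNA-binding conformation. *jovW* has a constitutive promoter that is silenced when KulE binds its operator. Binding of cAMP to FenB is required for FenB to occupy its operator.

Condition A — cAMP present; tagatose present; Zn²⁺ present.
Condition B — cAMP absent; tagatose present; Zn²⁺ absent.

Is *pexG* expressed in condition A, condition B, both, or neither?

neither

Condition A:
cAMP is present, so FenB is active.
Tagatose is present, so ElnD is active.
No repressor is bound and ElnD is active, so *kulE* is transcribed.
So KulE is produced and active.
With repressor KulE bound, *jovW* is not transcribed.
So JovW is not produced.
Zn²⁺ is present, so OrvG is active.
With repressor FenB bound, *pexG* is not transcribed.
→ *pexG* is OFF in A.
Condition B:
cAMP is absent, so FenB is inactive.
Tagatose is present, so ElnD is active.
No repressor is bound and ElnD is active, so *kulE* is transcribed.
So KulE is produced and active.
With repressor KulE bound, *jovW* is not transcribed.
So JovW is not produced.
Zn²⁺ is absent, so OrvG is inactive.
Required activator JovW is absent, so *pexG* is not transcribed.
→ *pexG* is OFF in B.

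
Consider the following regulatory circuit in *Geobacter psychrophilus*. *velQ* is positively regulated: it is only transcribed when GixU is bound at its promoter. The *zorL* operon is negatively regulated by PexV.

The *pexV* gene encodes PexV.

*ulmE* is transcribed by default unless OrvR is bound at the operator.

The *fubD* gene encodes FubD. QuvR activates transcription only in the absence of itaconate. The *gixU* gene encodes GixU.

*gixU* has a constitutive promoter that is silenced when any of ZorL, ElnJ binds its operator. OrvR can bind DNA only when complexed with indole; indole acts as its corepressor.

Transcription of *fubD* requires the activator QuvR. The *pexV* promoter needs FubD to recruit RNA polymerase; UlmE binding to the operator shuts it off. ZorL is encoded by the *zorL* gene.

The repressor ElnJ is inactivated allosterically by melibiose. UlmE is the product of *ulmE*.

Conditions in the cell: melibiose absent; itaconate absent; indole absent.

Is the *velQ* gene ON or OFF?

Itaconate is absent, so QuvR is active.
No repressor is bound and QuvR is active, so *fubD* is transcribed.
So FubD is produced and active.
Indole is absent, so OrvR is inactive.
With no repressor bound, *ulmE* is transcribed.
So UlmE is produced and active.
With repressor UlmE bound, *pexV* is not transcribed.
So PexV is not produced.
With no repressor bound, *zorL* is transcribed.
So ZorL is produced and active.
Melibiose is absent, so ElnJ is active.
With repressor ZorL bound, *gixU* is not transcribed.
So GixU is not produced.
Required activator GixU is absent, so *velQ* is not transcribed.

OFF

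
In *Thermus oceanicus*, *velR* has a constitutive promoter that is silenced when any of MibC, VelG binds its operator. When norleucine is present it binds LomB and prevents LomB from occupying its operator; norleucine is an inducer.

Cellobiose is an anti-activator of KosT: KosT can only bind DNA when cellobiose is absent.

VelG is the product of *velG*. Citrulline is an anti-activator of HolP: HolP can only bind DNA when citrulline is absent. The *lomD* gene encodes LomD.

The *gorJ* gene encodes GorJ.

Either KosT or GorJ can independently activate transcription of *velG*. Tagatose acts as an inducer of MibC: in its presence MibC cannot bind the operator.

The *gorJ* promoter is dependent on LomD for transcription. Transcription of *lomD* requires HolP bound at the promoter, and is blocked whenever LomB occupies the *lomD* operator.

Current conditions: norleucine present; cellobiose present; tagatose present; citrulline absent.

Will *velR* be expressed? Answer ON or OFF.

Tagatose is present, so MibC is inactive.
Cellobiose is present, so KosT is inactive.
Citrulline is absent, so HolP is active.
Norleucine is present, so LomB is inactive.
No repressor is bound and HolP is active, so *lomD* is transcribed.
So LomD is produced and active.
No repressor is bound and LomD is active, so *gorJ* is transcribed.
So GorJ is produced and active.
Activator GorJ is present, so *velG* is transcribed.
So VelG is produced and active.
With repressor VelG bound, *velR* is not transcribed.

OFF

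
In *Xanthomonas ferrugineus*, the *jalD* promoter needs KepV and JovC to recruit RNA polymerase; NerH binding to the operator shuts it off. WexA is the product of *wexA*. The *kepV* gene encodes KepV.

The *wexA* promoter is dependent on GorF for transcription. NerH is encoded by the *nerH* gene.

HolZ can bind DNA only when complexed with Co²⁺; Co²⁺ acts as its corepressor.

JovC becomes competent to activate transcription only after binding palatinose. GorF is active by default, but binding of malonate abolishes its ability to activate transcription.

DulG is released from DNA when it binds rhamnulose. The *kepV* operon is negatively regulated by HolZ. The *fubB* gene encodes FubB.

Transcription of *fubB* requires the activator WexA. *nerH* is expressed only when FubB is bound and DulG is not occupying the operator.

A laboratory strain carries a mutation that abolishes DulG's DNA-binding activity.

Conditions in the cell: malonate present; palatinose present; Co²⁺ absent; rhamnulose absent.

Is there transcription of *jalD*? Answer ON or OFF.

ON

DulG is non-functional in this strain, so it has no effect.
Malonate is present, so GorF is inactive.
Required activator GorF is absent, so *wexA* is not transcribed.
So WexA is not produced.
Required activator WexA is absent, so *fubB* is not transcribed.
So FubB is not produced.
Required activator FubB is absent, so *nerH* is not transcribed.
So NerH is not produced.
Co²⁺ is absent, so HolZ is inactive.
With no repressor bound, *kepV* is transcribed.
So KepV is produced and active.
Palatinose is present, so JovC is active.
No repressor is bound and KepV and JovC are active, so *jalD* is transcribed.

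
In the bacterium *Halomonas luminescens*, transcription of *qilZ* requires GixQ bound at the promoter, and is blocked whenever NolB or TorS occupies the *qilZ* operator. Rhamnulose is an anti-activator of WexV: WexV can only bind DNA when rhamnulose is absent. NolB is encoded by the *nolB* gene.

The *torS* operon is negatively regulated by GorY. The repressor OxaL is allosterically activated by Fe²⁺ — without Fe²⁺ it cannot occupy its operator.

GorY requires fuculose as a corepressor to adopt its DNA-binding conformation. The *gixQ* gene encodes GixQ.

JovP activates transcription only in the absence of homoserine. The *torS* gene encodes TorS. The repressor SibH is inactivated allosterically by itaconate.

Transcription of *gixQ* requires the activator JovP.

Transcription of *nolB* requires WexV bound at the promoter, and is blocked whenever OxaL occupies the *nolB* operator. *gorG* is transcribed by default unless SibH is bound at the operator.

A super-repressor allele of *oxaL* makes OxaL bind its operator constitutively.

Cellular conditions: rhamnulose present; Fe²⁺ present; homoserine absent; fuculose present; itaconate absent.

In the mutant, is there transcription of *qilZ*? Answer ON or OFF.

ON

Rhamnulose is present, so WexV is inactive.
OxaL is constitutively active in this strain.
With repressor OxaL bound, *nolB* is not transcribed.
So NolB is not produced.
Fuculose is present, so GorY is active.
With repressor GorY bound, *torS* is not transcribed.
So TorS is not produced.
Homoserine is absent, so JovP is active.
No repressor is bound and JovP is active, so *gixQ* is transcribed.
So GixQ is produced and active.
No repressor is bound and GixQ is active, so *qilZ* is transcribed.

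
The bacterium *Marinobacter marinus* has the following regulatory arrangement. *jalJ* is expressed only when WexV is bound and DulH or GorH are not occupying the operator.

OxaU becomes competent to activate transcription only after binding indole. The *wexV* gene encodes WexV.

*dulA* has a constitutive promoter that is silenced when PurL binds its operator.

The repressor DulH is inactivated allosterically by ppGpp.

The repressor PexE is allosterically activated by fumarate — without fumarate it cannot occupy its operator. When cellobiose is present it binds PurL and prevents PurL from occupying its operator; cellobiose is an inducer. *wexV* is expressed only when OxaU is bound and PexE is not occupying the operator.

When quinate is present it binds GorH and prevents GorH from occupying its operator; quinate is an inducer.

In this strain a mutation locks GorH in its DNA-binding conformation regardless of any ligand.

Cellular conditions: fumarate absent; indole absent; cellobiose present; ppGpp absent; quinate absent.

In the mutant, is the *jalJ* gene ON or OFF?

Indole is absent, so OxaU is inactive.
Fumarate is absent, so PexE is inactive.
Required activator OxaU is absent, so *wexV* is not transcribed.
So WexV is not produced.
ppGpp is absent, so DulH is active.
GorH is constitutively active in this strain.
With repressor DulH bound, *jalJ* is not transcribed.

OFF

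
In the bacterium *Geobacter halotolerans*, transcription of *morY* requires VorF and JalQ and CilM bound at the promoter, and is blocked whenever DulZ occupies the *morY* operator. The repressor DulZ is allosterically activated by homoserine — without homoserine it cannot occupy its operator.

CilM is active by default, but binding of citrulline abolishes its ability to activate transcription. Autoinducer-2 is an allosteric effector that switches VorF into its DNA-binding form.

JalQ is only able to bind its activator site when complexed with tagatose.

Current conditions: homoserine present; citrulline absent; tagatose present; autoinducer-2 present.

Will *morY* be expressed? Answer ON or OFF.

Homoserine is present, so DulZ is active.
Autoinducer-2 is present, so VorF is active.
Tagatose is present, so JalQ is active.
Citrulline is absent, so CilM is active.
With repressor DulZ bound, *morY* is not transcribed.

OFF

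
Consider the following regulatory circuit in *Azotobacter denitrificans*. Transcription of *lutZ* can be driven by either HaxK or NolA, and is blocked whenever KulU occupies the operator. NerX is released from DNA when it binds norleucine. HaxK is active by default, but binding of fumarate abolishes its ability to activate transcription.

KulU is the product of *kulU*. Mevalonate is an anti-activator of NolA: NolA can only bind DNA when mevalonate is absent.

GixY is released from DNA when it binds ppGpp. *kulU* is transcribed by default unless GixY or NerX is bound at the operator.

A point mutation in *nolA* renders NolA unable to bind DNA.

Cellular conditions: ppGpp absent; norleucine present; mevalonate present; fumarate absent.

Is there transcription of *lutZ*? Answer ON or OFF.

Fumarate is absent, so HaxK is active.
NolA is non-functional in this strain, so it has no effect.
ppGpp is absent, so GixY is active.
Norleucine is present, so NerX is inactive.
With repressor GixY bound, *kulU* is not transcribed.
So KulU is not produced.
Activator HaxK is present, so *lutZ* is transcribed.

ON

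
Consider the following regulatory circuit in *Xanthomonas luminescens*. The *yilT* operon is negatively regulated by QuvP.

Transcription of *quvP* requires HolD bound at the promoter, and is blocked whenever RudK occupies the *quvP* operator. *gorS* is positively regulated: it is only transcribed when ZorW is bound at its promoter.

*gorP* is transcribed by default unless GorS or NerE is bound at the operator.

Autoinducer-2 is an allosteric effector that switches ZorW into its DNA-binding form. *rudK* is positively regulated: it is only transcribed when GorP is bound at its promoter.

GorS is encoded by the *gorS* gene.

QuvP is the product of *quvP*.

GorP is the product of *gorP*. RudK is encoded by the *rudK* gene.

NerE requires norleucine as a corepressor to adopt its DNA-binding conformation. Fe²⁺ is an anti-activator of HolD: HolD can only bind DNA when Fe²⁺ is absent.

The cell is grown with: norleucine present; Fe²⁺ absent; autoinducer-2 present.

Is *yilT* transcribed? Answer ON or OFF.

OFF

Autoinducer-2 is present, so ZorW is active.
No repressor is bound and ZorW is active, so *gorS* is transcribed.
So GorS is produced and active.
Norleucine is present, so NerE is active.
With repressor GorS bound, *gorP* is not transcribed.
So GorP is not produced.
Required activator GorP is absent, so *rudK* is not transcribed.
So RudK is not produced.
Fe²⁺ is absent, so HolD is active.
No repressor is bound and HolD is active, so *quvP* is transcribed.
So QuvP is produced and active.
With repressor QuvP bound, *yilT* is not transcribed.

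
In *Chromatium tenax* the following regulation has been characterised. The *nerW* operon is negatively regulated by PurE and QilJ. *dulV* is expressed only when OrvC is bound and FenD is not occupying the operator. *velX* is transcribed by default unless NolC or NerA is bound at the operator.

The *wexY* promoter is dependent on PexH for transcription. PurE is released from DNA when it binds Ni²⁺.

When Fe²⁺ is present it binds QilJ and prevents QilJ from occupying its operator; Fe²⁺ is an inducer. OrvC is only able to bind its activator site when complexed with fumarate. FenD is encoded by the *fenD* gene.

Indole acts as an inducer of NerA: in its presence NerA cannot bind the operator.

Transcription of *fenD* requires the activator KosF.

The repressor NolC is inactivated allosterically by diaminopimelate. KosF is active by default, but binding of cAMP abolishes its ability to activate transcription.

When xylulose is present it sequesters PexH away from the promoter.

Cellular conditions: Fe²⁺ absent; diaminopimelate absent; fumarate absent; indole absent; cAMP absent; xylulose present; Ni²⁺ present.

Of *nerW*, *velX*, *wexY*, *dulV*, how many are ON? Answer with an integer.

0

Ni²⁺ is present, so PurE is inactive.
Fe²⁺ is absent, so QilJ is active.
With repressor QilJ bound, *nerW* is not transcribed.
→ *nerW* is OFF.
Diaminopimelate is absent, so NolC is active.
Indole is absent, so NerA is active.
With repressor NolC bound, *velX* is not transcribed.
→ *velX* is OFF.
Xylulose is present, so PexH is inactive.
Required activator PexH is absent, so *wexY* is not transcribed.
→ *wexY* is OFF.
Fumarate is absent, so OrvC is inactive.
cAMP is absent, so KosF is active.
No repressor is bound and KosF is active, so *fenD* is transcribed.
So FenD is produced and active.
With repressor FenD bound, *dulV* is not transcribed.
→ *dulV* is OFF.
0 of the 4 genes are transcribed.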